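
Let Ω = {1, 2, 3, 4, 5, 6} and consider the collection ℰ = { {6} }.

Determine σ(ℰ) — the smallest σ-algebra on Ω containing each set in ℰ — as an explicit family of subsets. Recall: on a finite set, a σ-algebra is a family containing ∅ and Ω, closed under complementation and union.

Start: ℰ ∪ {∅, Ω} = { ∅, {6}, Ω }.
Iteration 1: 1 new —
  {1,2,3,4,5}  = Ω∖{6}
  [4 total]
Iteration 2: closed — nothing new.

Therefore σ(ℰ) = { ∅, {6}, {1,2,3,4,5}, Ω } (|σ(ℰ)| = 4).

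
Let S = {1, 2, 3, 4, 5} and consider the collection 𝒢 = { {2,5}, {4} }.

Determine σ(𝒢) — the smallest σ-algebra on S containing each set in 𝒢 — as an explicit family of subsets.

Begin from { ∅, {4}, {2,5}, S } (that is, 𝒢 plus ∅ and S).
Step 1 (3 new):
  {1,3,4}  = ᶜ of {2,5}
  {2,4,5}  = {2,5} ∪ {4}
  {1,2,3,5}  = ᶜ of {4}
  (now 7)
Step 2 (1 new):
  {1,3}  = ᶜ of {2,4,5}
  (now 8)
After Step 3 the family is unchanged; done.

|σ(𝒢)| = 8.  σ(𝒢) = { ∅, {4}, {1,3}, {2,5}, {1,3,4}, {2,4,5}, {1,2,3,5}, S }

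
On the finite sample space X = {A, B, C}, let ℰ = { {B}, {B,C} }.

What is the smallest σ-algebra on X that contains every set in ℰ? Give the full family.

|σ(ℰ)| = 8.  σ(ℰ) = { {}, {A}, {B}, {C}, {A,B}, {A,C}, {B,C}, X }

Trace:
Start: ℰ ∪ {∅, X} = { {}, {B}, {B,C}, X }.
Step 1: 2 new —
  {A}  = complement {B,C}
  {A,C}  = complement {B}
  — 6 sets.
Step 2 (1 new):
  {A,B}  = {B} ∪ {A}
  — 7 sets.
Step 3: 1 new —
  {C}  = complement {A,B}
  — 8 sets.
Step 4: stable.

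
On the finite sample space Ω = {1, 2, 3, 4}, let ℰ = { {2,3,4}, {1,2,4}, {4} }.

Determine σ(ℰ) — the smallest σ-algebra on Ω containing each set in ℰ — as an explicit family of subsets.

Begin from { {}, {4}, {1,2,4}, {2,3,4}, Ω } (that is, ℰ plus ∅ and Ω).
Round 1: 3 new —
  {1}  = complement {2,3,4}
  {3}  = complement {1,2,4}
  {1,2,3}  = complement {4}
  — 8 sets.
Round 2: 3 new —
  {1,3}  = {3} ∪ {1}
  {1,4}  = {4} ∪ {1}
  {3,4}  = {4} ∪ {3}
  — 11 sets.
Round 3: 4 new —
  {1,2}  = complement {3,4}
  {2,3}  = complement {1,4}
  {2,4}  = complement {1,3}
  {1,3,4}  = {3} ∪ {1,4}
  — 15 sets.
Round 4 (1 new):
  {2}  = complement {1,3,4}
  — 16 sets.
Round 5: closed — nothing new.

Hence σ(ℰ) has 16 members: { {}, {1}, {2}, {3}, {4}, {1,2}, {1,3}, {1,4}, {2,3}, {2,4}, {3,4}, {1,2,3}, {1,2,4}, {1,3,4}, {2,3,4}, Ω }.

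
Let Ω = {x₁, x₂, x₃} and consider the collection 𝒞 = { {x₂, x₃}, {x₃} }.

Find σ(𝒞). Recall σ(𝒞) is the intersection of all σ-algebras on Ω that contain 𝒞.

Begin from { {}, {x₃}, {x₂, x₃}, Ω } (that is, 𝒞 plus ∅ and Ω).
Pass 1 adds 2:
  {x₁}  = {x₂, x₃}ᶜ
  {x₁, x₂}  = {x₃}ᶜ
Pass 2 adds 1:
  {x₁, x₃}  = {x₃} ∪ {x₁}
Pass 3: 1 new —
  {x₂}  = {x₁, x₃}ᶜ
Pass 4: no new sets; the family is a σ-algebra.

|σ(𝒞)| = 8.  σ(𝒞) = { {}, {x₁}, {x₂}, {x₃}, {x₁, x₂}, {x₁, x₃}, {x₂, x₃}, Ω }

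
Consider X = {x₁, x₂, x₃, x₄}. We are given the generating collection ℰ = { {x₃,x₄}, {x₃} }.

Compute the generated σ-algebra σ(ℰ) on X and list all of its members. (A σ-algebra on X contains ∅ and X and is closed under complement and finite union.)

|σ(ℰ)| = 8.  σ(ℰ) = { {}, {x₃}, {x₄}, {x₁,x₂}, {x₃,x₄}, {x₁,x₂,x₃}, {x₁,x₂,x₄}, X }

Working:
Take S₀ = ℰ ∪ {∅, X} = { {}, {x₃}, {x₃,x₄}, X }.
Pass 1 adds 2:
  {x₁,x₂}  = X∖{x₃,x₄}
  {x₁,x₂,x₄}  = X∖{x₃}
  (now 6)
Pass 2. New:
  {x₁,x₂,x₃}  = {x₃} ∪ {x₁,x₂}
  (now 7)
Pass 3. New:
  {x₄}  = X∖{x₁,x₂,x₃}
  (now 8)
Pass 4: already closed under ᶜ and ∪.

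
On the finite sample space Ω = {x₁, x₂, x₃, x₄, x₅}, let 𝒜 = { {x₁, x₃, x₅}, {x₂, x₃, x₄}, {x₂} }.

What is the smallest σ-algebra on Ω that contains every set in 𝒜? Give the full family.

σ(𝒜) = { ∅, {x₂}, {x₃}, {x₄}, {x₁, x₅}, {x₂, x₃}, {x₂, x₄}, {x₃, x₄}, {x₁, x₂, x₅}, {x₁, x₃, x₅}, {x₁, x₄, x₅}, {x₂, x₃, x₄}, {x₁, x₂, x₃, x₅}, {x₁, x₂, x₄, x₅}, {x₁, x₃, x₄, x₅}, Ω }

Working:
Initial family (5 sets): { ∅, {x₂}, {x₁, x₃, x₅}, {x₂, x₃, x₄}, Ω }.
Step 1 (4 new):
  {x₁, x₅}  = ᶜ of {x₂, x₃, x₄}
  {x₂, x₄}  = ᶜ of {x₁, x₃, x₅}
  {x₁, x₂, x₃, x₅}  = {x₁, x₃, x₅} ∪ {x₂}
  {x₁, x₃, x₄, x₅}  = ᶜ of {x₂}
Step 2 adds 3:
  {x₄}  = ᶜ of {x₁, x₂, x₃, x₅}
  {x₁, x₂, x₅}  = {x₂} ∪ {x₁, x₅}
  {x₁, x₂, x₄, x₅}  = {x₁, x₅} ∪ {x₂, x₄}
Step 3 (3 new):
  {x₃}  = ᶜ of {x₁, x₂, x₄, x₅}
  {x₃, x₄}  = ᶜ of {x₁, x₂, x₅}
  {x₁, x₄, x₅}  = {x₁, x₅} ∪ {x₄}
Step 4. New:
  {x₂, x₃}  = ᶜ of {x₁, x₄, x₅}
Step 5: closed — nothing new.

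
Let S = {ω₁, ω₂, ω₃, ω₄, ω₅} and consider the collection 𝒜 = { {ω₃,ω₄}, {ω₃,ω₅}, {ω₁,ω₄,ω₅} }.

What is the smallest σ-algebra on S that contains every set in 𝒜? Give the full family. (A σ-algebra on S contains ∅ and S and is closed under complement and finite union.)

σ(𝒜) = { {}, {ω₁}, {ω₂}, {ω₃}, {ω₄}, {ω₅}, {ω₁,ω₂}, {ω₁,ω₃}, {ω₁,ω₄}, {ω₁,ω₅}, {ω₂,ω₃}, {ω₂,ω₄}, {ω₂,ω₅}, {ω₃,ω₄}, {ω₃,ω₅}, {ω₄,ω₅}, {ω₁,ω₂,ω₃}, {ω₁,ω₂,ω₄}, {ω₁,ω₂,ω₅}, {ω₁,ω₃,ω₄}, {ω₁,ω₃,ω₅}, {ω₁,ω₄,ω₅}, {ω₂,ω₃,ω₄}, {ω₂,ω₃,ω₅}, {ω₂,ω₄,ω₅}, {ω₃,ω₄,ω₅}, {ω₁,ω₂,ω₃,ω₄}, {ω₁,ω₂,ω₃,ω₅}, {ω₁,ω₂,ω₄,ω₅}, {ω₁,ω₃,ω₄,ω₅}, {ω₂,ω₃,ω₄,ω₅}, S }

Check:
Initial family (5 sets): { {}, {ω₃,ω₄}, {ω₃,ω₅}, {ω₁,ω₄,ω₅}, S }.
Round 1 (5 new):
  {ω₂,ω₃}  = {ω₁,ω₄,ω₅}ᶜ
  {ω₁,ω₂,ω₄}  = {ω₃,ω₅}ᶜ
  {ω₁,ω₂,ω₅}  = {ω₃,ω₄}ᶜ
  {ω₃,ω₄,ω₅}  = {ω₃,ω₄} ∪ {ω₃,ω₅}
  {ω₁,ω₃,ω₄,ω₅}  = {ω₁,ω₄,ω₅} ∪ {ω₃,ω₄}
  (now 10)
Round 2: 8 new —
  {ω₂}  = {ω₁,ω₃,ω₄,ω₅}ᶜ
  {ω₁,ω₂}  = {ω₃,ω₄,ω₅}ᶜ
  {ω₂,ω₃,ω₄}  = {ω₃,ω₄} ∪ {ω₂,ω₃}
  {ω₂,ω₃,ω₅}  = {ω₂,ω₃} ∪ {ω₃,ω₅}
  {ω₁,ω₂,ω₃,ω₄}  = {ω₃,ω₄} ∪ {ω₁,ω₂,ω₄}
  {ω₁,ω₂,ω₃,ω₅}  = {ω₁,ω₂,ω₅} ∪ {ω₂,ω₃}
  {ω₁,ω₂,ω₄,ω₅}  = {ω₁,ω₄,ω₅} ∪ {ω₁,ω₂,ω₄}
  {ω₂,ω₃,ω₄,ω₅}  = {ω₃,ω₄,ω₅} ∪ {ω₂,ω₃}
  (now 18)
Round 3. New:
  {ω₁}  = {ω₂,ω₃,ω₄,ω₅}ᶜ
  {ω₃}  = {ω₁,ω₂,ω₄,ω₅}ᶜ
  {ω₄}  = {ω₁,ω₂,ω₃,ω₅}ᶜ
  {ω₅}  = {ω₁,ω₂,ω₃,ω₄}ᶜ
  {ω₁,ω₄}  = {ω₂,ω₃,ω₅}ᶜ
  {ω₁,ω₅}  = {ω₂,ω₃,ω₄}ᶜ
  {ω₁,ω₂,ω₃}  = {ω₂,ω₃} ∪ {ω₁,ω₂}
  (now 25)
Round 4 adds 6:
  {ω₁,ω₃}  = {ω₃} ∪ {ω₁}
  {ω₂,ω₄}  = {ω₂} ∪ {ω₄}
  {ω₂,ω₅}  = {ω₂} ∪ {ω₅}
  {ω₄,ω₅}  = {ω₁,ω₂,ω₃}ᶜ
  {ω₁,ω₃,ω₄}  = {ω₃,ω₄} ∪ {ω₁,ω₄}
  {ω₁,ω₃,ω₅}  = {ω₃} ∪ {ω₁,ω₅}
  (now 31)
Round 5. New:
  {ω₂,ω₄,ω₅}  = {ω₁,ω₃}ᶜ
  (now 32)
Round 6 adds nothing — fixpoint reached.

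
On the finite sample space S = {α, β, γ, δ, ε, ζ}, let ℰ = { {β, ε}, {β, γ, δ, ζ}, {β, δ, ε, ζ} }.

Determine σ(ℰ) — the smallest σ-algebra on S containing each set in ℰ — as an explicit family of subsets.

σ(ℰ) = { {}, {α}, {β}, {γ}, {ε}, {α, β}, {α, γ}, {α, ε}, {β, γ}, {β, ε}, {γ, ε}, {δ, ζ}, {α, β, γ}, {α, β, ε}, {α, γ, ε}, {α, δ, ζ}, {β, γ, ε}, {β, δ, ζ}, {γ, δ, ζ}, {δ, ε, ζ}, {α, β, γ, ε}, {α, β, δ, ζ}, {α, γ, δ, ζ}, {α, δ, ε, ζ}, {β, γ, δ, ζ}, {β, δ, ε, ζ}, {γ, δ, ε, ζ}, {α, β, γ, δ, ζ}, {α, β, δ, ε, ζ}, {α, γ, δ, ε, ζ}, {β, γ, δ, ε, ζ}, S }

Derivation:
Initial family (5 sets): { {}, {β, ε}, {β, γ, δ, ζ}, {β, δ, ε, ζ}, S }.
Round 1 adds 4:
  {α, γ}  = S∖{β, δ, ε, ζ}
  {α, ε}  = S∖{β, γ, δ, ζ}
  {α, γ, δ, ζ}  = S∖{β, ε}
  {β, γ, δ, ε, ζ}  = {β, ε} ∪ {β, γ, δ, ζ}
  [9 total]
Round 2 (7 new):
  {α}  = S∖{β, γ, δ, ε, ζ}
  {α, β, ε}  = {β, ε} ∪ {α, ε}
  {α, γ, ε}  = {α, γ} ∪ {α, ε}
  {α, β, γ, ε}  = {β, ε} ∪ {α, γ}
  {α, β, γ, δ, ζ}  = {β, γ, δ, ζ} ∪ {α, γ}
  {α, β, δ, ε, ζ}  = {β, δ, ε, ζ} ∪ {α, ε}
  {α, γ, δ, ε, ζ}  = {α, γ, δ, ζ} ∪ {α, ε}
  [16 total]
Round 3: +6 →
  {β}  = S∖{α, γ, δ, ε, ζ}
  {γ}  = S∖{α, β, δ, ε, ζ}
  {ε}  = S∖{α, β, γ, δ, ζ}
  {δ, ζ}  = S∖{α, β, γ, ε}
  {β, δ, ζ}  = S∖{α, γ, ε}
  {γ, δ, ζ}  = S∖{α, β, ε}
  [22 total]
Round 4. New:
  {α, β}  = {β} ∪ {α}
  {β, γ}  = {β} ∪ {γ}
  {γ, ε}  = {ε} ∪ {γ}
  {α, β, γ}  = {β} ∪ {α, γ}
  {α, δ, ζ}  = {δ, ζ} ∪ {α}
  {β, γ, ε}  = {β, ε} ∪ {γ}
  {δ, ε, ζ}  = {ε} ∪ {δ, ζ}
  {α, β, δ, ζ}  = {β, δ, ζ} ∪ {α}
  {α, δ, ε, ζ}  = {α, ε} ∪ {δ, ζ}
  {γ, δ, ε, ζ}  = {ε} ∪ {γ, δ, ζ}
  [32 total]
Round 5: stable.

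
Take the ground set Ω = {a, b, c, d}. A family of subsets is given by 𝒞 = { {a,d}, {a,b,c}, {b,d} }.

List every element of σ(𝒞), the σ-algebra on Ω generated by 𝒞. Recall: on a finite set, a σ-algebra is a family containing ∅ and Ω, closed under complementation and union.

Initial family (5 sets): { {}, {a,d}, {b,d}, {a,b,c}, Ω }.
Iteration 1: 4 new —
  {d}  = Ω∖{a,b,c}
  {a,c}  = Ω∖{b,d}
  {b,c}  = Ω∖{a,d}
  {a,b,d}  = {a,d} ∪ {b,d}
  |family| = 9
Iteration 2: +3 →
  {c}  = Ω∖{a,b,d}
  {a,c,d}  = {a,d} ∪ {a,c}
  {b,c,d}  = {b,c} ∪ {d}
  |family| = 12
Iteration 3: +3 →
  {a}  = Ω∖{b,c,d}
  {b}  = Ω∖{a,c,d}
  {c,d}  = {c} ∪ {d}
  |family| = 15
Iteration 4: 1 new —
  {a,b}  = Ω∖{c,d}
  |family| = 16
Iteration 5: stable.

|σ(𝒞)| = 16.  σ(𝒞) = { {}, {a}, {b}, {c}, {d}, {a,b}, {a,c}, {a,d}, {b,c}, {b,d}, {c,d}, {a,b,c}, {a,b,d}, {a,c,d}, {b,c,d}, Ω }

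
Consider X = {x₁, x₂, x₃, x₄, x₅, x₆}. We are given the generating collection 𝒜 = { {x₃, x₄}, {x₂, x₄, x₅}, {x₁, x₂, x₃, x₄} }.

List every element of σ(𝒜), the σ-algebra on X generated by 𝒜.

Initial family (5 sets): { {}, {x₃, x₄}, {x₂, x₄, x₅}, {x₁, x₂, x₃, x₄}, X }.
Pass 1. New:
  {x₅, x₆}  = X∖{x₁, x₂, x₃, x₄}
  {x₁, x₃, x₆}  = X∖{x₂, x₄, x₅}
  {x₁, x₂, x₅, x₆}  = X∖{x₃, x₄}
  {x₂, x₃, x₄, x₅}  = {x₃, x₄} ∪ {x₂, x₄, x₅}
  {x₁, x₂, x₃, x₄, x₅}  = {x₁, x₂, x₃, x₄} ∪ {x₂, x₄, x₅}
  [10 total]
Pass 2 (10 new):
  {x₆}  = X∖{x₁, x₂, x₃, x₄, x₅}
  {x₁, x₆}  = X∖{x₂, x₃, x₄, x₅}
  {x₁, x₃, x₄, x₆}  = {x₃, x₄} ∪ {x₁, x₃, x₆}
  {x₁, x₃, x₅, x₆}  = {x₅, x₆} ∪ {x₁, x₃, x₆}
  {x₂, x₄, x₅, x₆}  = {x₅, x₆} ∪ {x₂, x₄, x₅}
  {x₃, x₄, x₅, x₆}  = {x₃, x₄} ∪ {x₅, x₆}
  {x₁, x₂, x₃, x₄, x₆}  = {x₁, x₃, x₆} ∪ {x₁, x₂, x₃, x₄}
  {x₁, x₂, x₃, x₅, x₆}  = {x₁, x₃, x₆} ∪ {x₁, x₂, x₅, x₆}
  {x₁, x₂, x₄, x₅, x₆}  = {x₂, x₄, x₅} ∪ {x₁, x₂, x₅, x₆}
  {x₂, x₃, x₄, x₅, x₆}  = {x₅, x₆} ∪ {x₂, x₃, x₄, x₅}
  [20 total]
Pass 3 adds 11:
  {x₁}  = X∖{x₂, x₃, x₄, x₅, x₆}
  {x₃}  = X∖{x₁, x₂, x₄, x₅, x₆}
  {x₄}  = X∖{x₁, x₂, x₃, x₅, x₆}
  {x₅}  = X∖{x₁, x₂, x₃, x₄, x₆}
  {x₁, x₂}  = X∖{x₃, x₄, x₅, x₆}
  {x₁, x₃}  = X∖{x₂, x₄, x₅, x₆}
  {x₂, x₄}  = X∖{x₁, x₃, x₅, x₆}
  {x₂, x₅}  = X∖{x₁, x₃, x₄, x₆}
  {x₁, x₅, x₆}  = {x₅, x₆} ∪ {x₁, x₆}
  {x₃, x₄, x₆}  = {x₃, x₄} ∪ {x₆}
  {x₁, x₃, x₄, x₅, x₆}  = {x₃, x₄} ∪ {x₁, x₃, x₅, x₆}
  [31 total]
Pass 4 (27 new):
  {x₂}  = X∖{x₁, x₃, x₄, x₅, x₆}
  {x₁, x₄}  = {x₁} ∪ {x₄}
  {x₁, x₅}  = {x₁} ∪ {x₅}
  {x₃, x₅}  = {x₅} ∪ {x₃}
  {x₃, x₆}  = {x₆} ∪ {x₃}
  {x₄, x₅}  = {x₅} ∪ {x₄}
  {x₄, x₆}  = {x₆} ∪ {x₄}
  {x₁, x₂, x₃}  = {x₁, x₂} ∪ {x₃}
  {x₁, x₂, x₄}  = {x₁, x₂} ∪ {x₄}
  {x₁, x₂, x₅}  = X∖{x₃, x₄, x₆}
  {x₁, x₂, x₆}  = {x₁, x₂} ∪ {x₁, x₆}
  {x₁, x₃, x₄}  = {x₃, x₄} ∪ {x₁}
  {x₁, x₃, x₅}  = {x₅} ∪ {x₁, x₃}
  {x₁, x₄, x₆}  = {x₁, x₆} ∪ {x₄}
  {x₂, x₃, x₄}  = X∖{x₁, x₅, x₆}
  {x₂, x₃, x₅}  = {x₂, x₅} ∪ {x₃}
  {x₂, x₄, x₆}  = {x₆} ∪ {x₂, x₄}
  {x₂, x₅, x₆}  = {x₂, x₅} ∪ {x₅, x₆}
  {x₃, x₄, x₅}  = {x₃, x₄} ∪ {x₅}
  {x₃, x₅, x₆}  = {x₅, x₆} ∪ {x₃}
  {x₄, x₅, x₆}  = {x₅, x₆} ∪ {x₄}
  {x₁, x₂, x₃, x₅}  = {x₂, x₅} ∪ {x₁, x₃}
  {x₁, x₂, x₃, x₆}  = {x₁, x₂} ∪ {x₁, x₃, x₆}
  {x₁, x₂, x₄, x₅}  = {x₁, x₂} ∪ {x₂, x₄, x₅}
  {x₁, x₂, x₄, x₆}  = {x₁, x₆} ∪ {x₂, x₄}
  {x₁, x₄, x₅, x₆}  = {x₁, x₅, x₆} ∪ {x₄}
  {x₂, x₃, x₄, x₆}  = {x₃, x₄, x₆} ∪ {x₂, x₄}
  [58 total]
Pass 5 adds 6:
  {x₂, x₃}  = X∖{x₁, x₄, x₅, x₆}
  {x₂, x₆}  = {x₂} ∪ {x₆}
  {x₁, x₄, x₅}  = {x₄, x₅} ∪ {x₁}
  {x₂, x₃, x₆}  = {x₂} ∪ {x₃, x₆}
  {x₁, x₃, x₄, x₅}  = {x₃, x₄} ∪ {x₁, x₃, x₅}
  {x₂, x₃, x₅, x₆}  = X∖{x₁, x₄}
  [64 total]
Pass 6: closed — nothing new.

Therefore σ(𝒜) = { {}, {x₁}, {x₂}, {x₃}, {x₄}, {x₅}, {x₆}, {x₁, x₂}, {x₁, x₃}, {x₁, x₄}, {x₁, x₅}, {x₁, x₆}, {x₂, x₃}, {x₂, x₄}, {x₂, x₅}, {x₂, x₆}, {x₃, x₄}, {x₃, x₅}, {x₃, x₆}, {x₄, x₅}, {x₄, x₆}, {x₅, x₆}, {x₁, x₂, x₃}, {x₁, x₂, x₄}, {x₁, x₂, x₅}, {x₁, x₂, x₆}, {x₁, x₃, x₄}, {x₁, x₃, x₅}, {x₁, x₃, x₆}, {x₁, x₄, x₅}, {x₁, x₄, x₆}, {x₁, x₅, x₆}, {x₂, x₃, x₄}, {x₂, x₃, x₅}, {x₂, x₃, x₆}, {x₂, x₄, x₅}, {x₂, x₄, x₆}, {x₂, x₅, x₆}, {x₃, x₄, x₅}, {x₃, x₄, x₆}, {x₃, x₅, x₆}, {x₄, x₅, x₆}, {x₁, x₂, x₃, x₄}, {x₁, x₂, x₃, x₅}, {x₁, x₂, x₃, x₆}, {x₁, x₂, x₄, x₅}, {x₁, x₂, x₄, x₆}, {x₁, x₂, x₅, x₆}, {x₁, x₃, x₄, x₅}, {x₁, x₃, x₄, x₆}, {x₁, x₃, x₅, x₆}, {x₁, x₄, x₅, x₆}, {x₂, x₃, x₄, x₅}, {x₂, x₃, x₄, x₆}, {x₂, x₃, x₅, x₆}, {x₂, x₄, x₅, x₆}, {x₃, x₄, x₅, x₆}, {x₁, x₂, x₃, x₄, x₅}, {x₁, x₂, x₃, x₄, x₆}, {x₁, x₂, x₃, x₅, x₆}, {x₁, x₂, x₄, x₅, x₆}, {x₁, x₃, x₄, x₅, x₆}, {x₂, x₃, x₄, x₅, x₆}, X } (|σ(𝒜)| = 64).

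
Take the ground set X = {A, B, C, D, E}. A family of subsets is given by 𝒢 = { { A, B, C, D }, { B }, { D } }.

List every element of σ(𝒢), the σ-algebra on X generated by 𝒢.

Initial family (5 sets): { {}, { B }, { D }, { A, B, C, D }, X }.
Round 1: 4 new —
  { E }  = ᶜ of { A, B, C, D }
  { B, D }  = { D } ∪ { B }
  { A, B, C, E }  = ᶜ of { D }
  { A, C, D, E }  = ᶜ of { B }
Round 2. New:
  { B, E }  = { B } ∪ { E }
  { D, E }  = { E } ∪ { D }
  { A, C, E }  = ᶜ of { B, D }
  { B, D, E }  = { E } ∪ { B, D }
Round 3. New:
  { A, C }  = ᶜ of { B, D, E }
  { A, B, C }  = ᶜ of { D, E }
  { A, C, D }  = ᶜ of { B, E }
Round 4: stable.

σ(𝒢) = { {}, { B }, { D }, { E }, { A, C }, { B, D }, { B, E }, { D, E }, { A, B, C }, { A, C, D }, { A, C, E }, { B, D, E }, { A, B, C, D }, { A, B, C, E }, { A, C, D, E }, X }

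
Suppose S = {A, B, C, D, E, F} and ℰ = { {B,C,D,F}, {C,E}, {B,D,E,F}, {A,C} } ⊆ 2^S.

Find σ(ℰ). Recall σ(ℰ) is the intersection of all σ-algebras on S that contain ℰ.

Begin from { ∅, {A,C}, {C,E}, {B,C,D,F}, {B,D,E,F}, S } (that is, ℰ plus ∅ and S).
Round 1: +5 →
  {A,E}  = ᶜ of {B,C,D,F}
  {A,C,E}  = {A,C} ∪ {C,E}
  {A,B,D,F}  = ᶜ of {C,E}
  {A,B,C,D,F}  = {B,C,D,F} ∪ {A,C}
  {B,C,D,E,F}  = {B,D,E,F} ∪ {B,C,D,F}
  — 11 sets.
Round 2. New:
  {A}  = ᶜ of {B,C,D,E,F}
  {E}  = ᶜ of {A,B,C,D,F}
  {B,D,F}  = ᶜ of {A,C,E}
  {A,B,D,E,F}  = {A,B,D,F} ∪ {B,D,E,F}
  — 15 sets.
Round 3: 1 new —
  {C}  = ᶜ of {A,B,D,E,F}
  — 16 sets.
Round 4: already closed under ᶜ and ∪.

Therefore σ(ℰ) = { ∅, {A}, {C}, {E}, {A,C}, {A,E}, {C,E}, {A,C,E}, {B,D,F}, {A,B,D,F}, {B,C,D,F}, {B,D,E,F}, {A,B,C,D,F}, {A,B,D,E,F}, {B,C,D,E,F}, S } (|σ(ℰ)| = 16).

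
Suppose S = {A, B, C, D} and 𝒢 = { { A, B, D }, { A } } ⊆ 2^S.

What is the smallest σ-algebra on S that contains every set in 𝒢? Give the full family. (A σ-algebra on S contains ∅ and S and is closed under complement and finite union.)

σ(𝒢) (8 sets): { {}, { A }, { C }, { A, C }, { B, D }, { A, B, D }, { B, C, D }, S }

Derivation:
Begin from { {}, { A }, { A, B, D }, S } (that is, 𝒢 plus ∅ and S).
Pass 1 adds 2:
  { C }  = ᶜ of { A, B, D }
  { B, C, D }  = ᶜ of { A }
  (now 6)
Pass 2 (1 new):
  { A, C }  = { C } ∪ { A }
  (now 7)
Pass 3 (1 new):
  { B, D }  = ᶜ of { A, C }
  (now 8)
After Pass 4 the family is unchanged; done.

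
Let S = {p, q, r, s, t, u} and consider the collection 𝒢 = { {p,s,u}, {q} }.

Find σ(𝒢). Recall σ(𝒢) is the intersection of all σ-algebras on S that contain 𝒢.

Take S₀ = 𝒢 ∪ {∅, S} = { ∅, {q}, {p,s,u}, S }.
Round 1: +3 →
  {q,r,t}  = complement {p,s,u}
  {p,q,s,u}  = {q} ∪ {p,s,u}
  {p,r,s,t,u}  = complement {q}
Round 2 adds 1:
  {r,t}  = complement {p,q,s,u}
Round 3: closed — nothing new.

|σ(𝒢)| = 8.  σ(𝒢) = { ∅, {q}, {r,t}, {p,s,u}, {q,r,t}, {p,q,s,u}, {p,r,s,t,u}, S }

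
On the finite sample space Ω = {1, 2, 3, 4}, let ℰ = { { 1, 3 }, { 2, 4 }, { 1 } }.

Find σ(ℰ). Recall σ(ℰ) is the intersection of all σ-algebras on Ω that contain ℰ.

Answer: σ(ℰ) = { ∅, { 1 }, { 3 }, { 1, 3 }, { 2, 4 }, { 1, 2, 4 }, { 2, 3, 4 }, Ω }

Trace:
Initial family (5 sets): { ∅, { 1 }, { 1, 3 }, { 2, 4 }, Ω }.
Iteration 1. New:
  { 1, 2, 4 }  = { 2, 4 } ∪ { 1 }
  { 2, 3, 4 }  = ᶜ of { 1 }
  (now 7)
Iteration 2. New:
  { 3 }  = ᶜ of { 1, 2, 4 }
  (now 8)
After Iteration 3 the family is unchanged; done.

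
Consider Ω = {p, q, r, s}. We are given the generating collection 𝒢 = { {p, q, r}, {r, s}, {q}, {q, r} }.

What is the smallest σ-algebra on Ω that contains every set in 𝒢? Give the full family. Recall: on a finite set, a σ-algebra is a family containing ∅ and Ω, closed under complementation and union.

Initial family (6 sets): { {}, {q}, {q, r}, {r, s}, {p, q, r}, Ω }.
Round 1: 5 new —
  {s}  = {p, q, r}ᶜ
  {p, q}  = {r, s}ᶜ
  {p, s}  = {q, r}ᶜ
  {p, r, s}  = {q}ᶜ
  {q, r, s}  = {r, s} ∪ {q, r}
Round 2: +3 →
  {p}  = {q, r, s}ᶜ
  {q, s}  = {q} ∪ {s}
  {p, q, s}  = {p, q} ∪ {p, s}
Round 3 (2 new):
  {r}  = {p, q, s}ᶜ
  {p, r}  = {q, s}ᶜ
Round 4: closed — nothing new.

Therefore σ(𝒢) = { {}, {p}, {q}, {r}, {s}, {p, q}, {p, r}, {p, s}, {q, r}, {q, s}, {r, s}, {p, q, r}, {p, q, s}, {p, r, s}, {q, r, s}, Ω } (|σ(𝒢)| = 16).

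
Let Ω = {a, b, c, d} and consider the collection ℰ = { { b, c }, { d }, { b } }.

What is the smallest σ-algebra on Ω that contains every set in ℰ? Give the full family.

Begin from { {  }, { b }, { d }, { b, c }, Ω } (that is, ℰ plus ∅ and Ω).
Step 1 adds 5:
  { a, d }  = complement { b, c }
  { b, d }  = { d } ∪ { b }
  { a, b, c }  = complement { d }
  { a, c, d }  = complement { b }
  { b, c, d }  = { b, c } ∪ { d }
  [10 total]
Step 2: 3 new —
  { a }  = complement { b, c, d }
  { a, c }  = complement { b, d }
  { a, b, d }  = { b } ∪ { a, d }
  [13 total]
Step 3. New:
  { c }  = complement { a, b, d }
  { a, b }  = { b } ∪ { a }
  [15 total]
Step 4: +1 →
  { c, d }  = complement { a, b }
  [16 total]
After Step 5 the family is unchanged; done.

σ(ℰ) = { {  }, { a }, { b }, { c }, { d }, { a, b }, { a, c }, { a, d }, { b, c }, { b, d }, { c, d }, { a, b, c }, { a, b, d }, { a, c, d }, { b, c, d }, Ω }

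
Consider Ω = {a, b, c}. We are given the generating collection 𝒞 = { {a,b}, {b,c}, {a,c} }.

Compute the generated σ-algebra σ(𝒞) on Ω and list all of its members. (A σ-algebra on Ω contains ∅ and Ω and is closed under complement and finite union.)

Take S₀ = 𝒞 ∪ {∅, Ω} = { {}, {a,b}, {a,c}, {b,c}, Ω }.
Step 1 (3 new):
  {a}  = complement {b,c}
  {b}  = complement {a,c}
  {c}  = complement {a,b}
  — 8 sets.
After Step 2 the family is unchanged; done.

Therefore σ(𝒞) = { {}, {a}, {b}, {c}, {a,b}, {a,c}, {b,c}, Ω } (|σ(𝒞)| = 8).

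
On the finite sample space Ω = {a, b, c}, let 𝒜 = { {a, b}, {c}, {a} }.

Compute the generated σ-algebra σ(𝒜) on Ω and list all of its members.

Start: 𝒜 ∪ {∅, Ω} = { {}, {a}, {c}, {a, b}, Ω }.
Iteration 1 (2 new):
  {a, c}  = {c} ∪ {a}
  {b, c}  = Ω∖{a}
  (now 7)
Iteration 2: +1 →
  {b}  = Ω∖{a, c}
  (now 8)
Iteration 3: no new sets; the family is a σ-algebra.

|σ(𝒜)| = 8.  σ(𝒜) = { {}, {a}, {b}, {c}, {a, b}, {a, c}, {b, c}, Ω }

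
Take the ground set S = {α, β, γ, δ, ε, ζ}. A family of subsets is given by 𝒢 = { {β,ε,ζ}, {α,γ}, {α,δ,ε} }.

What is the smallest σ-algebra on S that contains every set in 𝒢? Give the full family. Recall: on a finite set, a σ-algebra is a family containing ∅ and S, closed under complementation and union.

|σ(𝒢)| = 32.  σ(𝒢) = { {}, {α}, {γ}, {δ}, {ε}, {α,γ}, {α,δ}, {α,ε}, {β,ζ}, {γ,δ}, {γ,ε}, {δ,ε}, {α,β,ζ}, {α,γ,δ}, {α,γ,ε}, {α,δ,ε}, {β,γ,ζ}, {β,δ,ζ}, {β,ε,ζ}, {γ,δ,ε}, {α,β,γ,ζ}, {α,β,δ,ζ}, {α,β,ε,ζ}, {α,γ,δ,ε}, {β,γ,δ,ζ}, {β,γ,ε,ζ}, {β,δ,ε,ζ}, {α,β,γ,δ,ζ}, {α,β,γ,ε,ζ}, {α,β,δ,ε,ζ}, {β,γ,δ,ε,ζ}, S }

Working:
Start: 𝒢 ∪ {∅, S} = { {}, {α,γ}, {α,δ,ε}, {β,ε,ζ}, S }.
Round 1 adds 6:
  {α,γ,δ}  = {β,ε,ζ}ᶜ
  {β,γ,ζ}  = {α,δ,ε}ᶜ
  {α,γ,δ,ε}  = {α,δ,ε} ∪ {α,γ}
  {β,δ,ε,ζ}  = {α,γ}ᶜ
  {α,β,γ,ε,ζ}  = {α,γ} ∪ {β,ε,ζ}
  {α,β,δ,ε,ζ}  = {α,δ,ε} ∪ {β,ε,ζ}
  [11 total]
Round 2 adds 7:
  {γ}  = {α,β,δ,ε,ζ}ᶜ
  {δ}  = {α,β,γ,ε,ζ}ᶜ
  {β,ζ}  = {α,γ,δ,ε}ᶜ
  {α,β,γ,ζ}  = {β,γ,ζ} ∪ {α,γ}
  {β,γ,ε,ζ}  = {β,γ,ζ} ∪ {β,ε,ζ}
  {α,β,γ,δ,ζ}  = {β,γ,ζ} ∪ {α,γ,δ}
  {β,γ,δ,ε,ζ}  = {β,γ,ζ} ∪ {β,δ,ε,ζ}
  [18 total]
Round 3: 7 new —
  {α}  = {β,γ,δ,ε,ζ}ᶜ
  {ε}  = {α,β,γ,δ,ζ}ᶜ
  {α,δ}  = {β,γ,ε,ζ}ᶜ
  {γ,δ}  = {γ} ∪ {δ}
  {δ,ε}  = {α,β,γ,ζ}ᶜ
  {β,δ,ζ}  = {δ} ∪ {β,ζ}
  {β,γ,δ,ζ}  = {β,γ,ζ} ∪ {δ}
  [25 total]
Round 4: +7 →
  {α,ε}  = {β,γ,δ,ζ}ᶜ
  {γ,ε}  = {ε} ∪ {γ}
  {α,β,ζ}  = {α} ∪ {β,ζ}
  {α,γ,ε}  = {β,δ,ζ}ᶜ
  {γ,δ,ε}  = {γ,δ} ∪ {ε}
  {α,β,δ,ζ}  = {β,δ,ζ} ∪ {α}
  {α,β,ε,ζ}  = {γ,δ}ᶜ
  [32 total]
Round 5 adds nothing — fixpoint reached.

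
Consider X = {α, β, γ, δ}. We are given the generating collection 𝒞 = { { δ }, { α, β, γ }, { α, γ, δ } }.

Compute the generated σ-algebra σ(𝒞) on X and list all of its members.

Seed the family with 𝒞 together with ∅ and X: { ∅, { δ }, { α, β, γ }, { α, γ, δ }, X }.
Round 1: +1 →
  { β }  = { α, γ, δ }ᶜ
  — 6 sets.
Round 2: 1 new —
  { β, δ }  = { δ } ∪ { β }
  — 7 sets.
Round 3 (1 new):
  { α, γ }  = { β, δ }ᶜ
  — 8 sets.
Round 4: stable.

Therefore σ(𝒞) = { ∅, { β }, { δ }, { α, γ }, { β, δ }, { α, β, γ }, { α, γ, δ }, X } (|σ(𝒞)| = 8).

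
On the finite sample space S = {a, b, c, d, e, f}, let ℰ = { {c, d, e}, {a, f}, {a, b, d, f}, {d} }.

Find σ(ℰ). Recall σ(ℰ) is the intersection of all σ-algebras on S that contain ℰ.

Begin from { {}, {d}, {a, f}, {c, d, e}, {a, b, d, f}, S } (that is, ℰ plus ∅ and S).
Pass 1. New:
  {c, e}  = complement {a, b, d, f}
  {a, b, f}  = complement {c, d, e}
  {a, d, f}  = {a, f} ∪ {d}
  {b, c, d, e}  = complement {a, f}
  {a, b, c, e, f}  = complement {d}
  {a, c, d, e, f}  = {c, d, e} ∪ {a, f}
  [12 total]
Pass 2. New:
  {b}  = complement {a, c, d, e, f}
  {b, c, e}  = complement {a, d, f}
  {a, c, e, f}  = {a, f} ∪ {c, e}
  [15 total]
Pass 3 (1 new):
  {b, d}  = complement {a, c, e, f}
  [16 total]
Pass 4: no new sets; the family is a σ-algebra.

|σ(ℰ)| = 16.  σ(ℰ) = { {}, {b}, {d}, {a, f}, {b, d}, {c, e}, {a, b, f}, {a, d, f}, {b, c, e}, {c, d, e}, {a, b, d, f}, {a, c, e, f}, {b, c, d, e}, {a, b, c, e, f}, {a, c, d, e, f}, S }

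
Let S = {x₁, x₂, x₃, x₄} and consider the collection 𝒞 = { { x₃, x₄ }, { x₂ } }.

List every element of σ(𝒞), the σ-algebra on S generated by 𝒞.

σ(𝒞) (8 sets): { {}, { x₁ }, { x₂ }, { x₁, x₂ }, { x₃, x₄ }, { x₁, x₃, x₄ }, { x₂, x₃, x₄ }, S }

Derivation:
Start: 𝒞 ∪ {∅, S} = { {}, { x₂ }, { x₃, x₄ }, S }.
Step 1: 3 new —
  { x₁, x₂ }  = { x₃, x₄ }ᶜ
  { x₁, x₃, x₄ }  = { x₂ }ᶜ
  { x₂, x₃, x₄ }  = { x₂ } ∪ { x₃, x₄ }
  [7 total]
Step 2: +1 →
  { x₁ }  = { x₂, x₃, x₄ }ᶜ
  [8 total]
Step 3 adds nothing — fixpoint reached.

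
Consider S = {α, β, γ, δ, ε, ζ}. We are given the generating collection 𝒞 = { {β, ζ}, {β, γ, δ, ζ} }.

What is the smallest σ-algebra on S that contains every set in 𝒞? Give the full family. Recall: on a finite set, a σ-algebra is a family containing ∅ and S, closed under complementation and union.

Initial family (4 sets): { ∅, {β, ζ}, {β, γ, δ, ζ}, S }.
Iteration 1 adds 2:
  {α, ε}  = S∖{β, γ, δ, ζ}
  {α, γ, δ, ε}  = S∖{β, ζ}
  (now 6)
Iteration 2: 1 new —
  {α, β, ε, ζ}  = {α, ε} ∪ {β, ζ}
  (now 7)
Iteration 3. New:
  {γ, δ}  = S∖{α, β, ε, ζ}
  (now 8)
After Iteration 4 the family is unchanged; done.

Hence σ(𝒞) has 8 members: { ∅, {α, ε}, {β, ζ}, {γ, δ}, {α, β, ε, ζ}, {α, γ, δ, ε}, {β, γ, δ, ζ}, S }.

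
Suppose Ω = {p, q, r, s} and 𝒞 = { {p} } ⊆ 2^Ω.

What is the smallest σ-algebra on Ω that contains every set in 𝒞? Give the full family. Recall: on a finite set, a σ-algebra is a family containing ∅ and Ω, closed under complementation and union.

Initial family (3 sets): { {}, {p}, Ω }.
Iteration 1: 1 new —
  {q,r,s}  = ᶜ of {p}
  — 4 sets.
After Iteration 2 the family is unchanged; done.

Hence σ(𝒞) has 4 members: { {}, {p}, {q,r,s}, Ω }.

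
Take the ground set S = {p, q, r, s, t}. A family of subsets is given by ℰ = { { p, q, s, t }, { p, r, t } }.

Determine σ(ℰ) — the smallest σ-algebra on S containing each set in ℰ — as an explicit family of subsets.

σ(ℰ) = { {}, { r }, { p, t }, { q, s }, { p, r, t }, { q, r, s }, { p, q, s, t }, S }

Trace:
Seed the family with ℰ together with ∅ and S: { {}, { p, r, t }, { p, q, s, t }, S }.
Pass 1. New:
  { r }  = ᶜ of { p, q, s, t }
  { q, s }  = ᶜ of { p, r, t }
Pass 2: 1 new —
  { q, r, s }  = { r } ∪ { q, s }
Pass 3 adds 1:
  { p, t }  = ᶜ of { q, r, s }
Pass 4: closed — nothing new.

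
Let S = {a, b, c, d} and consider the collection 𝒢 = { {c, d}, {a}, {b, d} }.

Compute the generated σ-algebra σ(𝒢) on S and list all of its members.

Start: 𝒢 ∪ {∅, S} = { {}, {a}, {b, d}, {c, d}, S }.
Pass 1 adds 5:
  {a, b}  = ᶜ of {c, d}
  {a, c}  = ᶜ of {b, d}
  {a, b, d}  = {b, d} ∪ {a}
  {a, c, d}  = {c, d} ∪ {a}
  {b, c, d}  = ᶜ of {a}
Pass 2: +3 →
  {b}  = ᶜ of {a, c, d}
  {c}  = ᶜ of {a, b, d}
  {a, b, c}  = {a, b} ∪ {a, c}
Pass 3 (2 new):
  {d}  = ᶜ of {a, b, c}
  {b, c}  = {c} ∪ {b}
Pass 4 adds 1:
  {a, d}  = ᶜ of {b, c}
Pass 5: closed — nothing new.

σ(𝒢) = { {}, {a}, {b}, {c}, {d}, {a, b}, {a, c}, {a, d}, {b, c}, {b, d}, {c, d}, {a, b, c}, {a, b, d}, {a, c, d}, {b, c, d}, S }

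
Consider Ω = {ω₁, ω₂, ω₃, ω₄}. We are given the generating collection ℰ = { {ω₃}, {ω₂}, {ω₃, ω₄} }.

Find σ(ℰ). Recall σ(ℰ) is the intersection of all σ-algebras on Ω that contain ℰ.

Take S₀ = ℰ ∪ {∅, Ω} = { ∅, {ω₂}, {ω₃}, {ω₃, ω₄}, Ω }.
Step 1. New:
  {ω₁, ω₂}  = ᶜ of {ω₃, ω₄}
  {ω₂, ω₃}  = {ω₃} ∪ {ω₂}
  {ω₁, ω₂, ω₄}  = ᶜ of {ω₃}
  {ω₁, ω₃, ω₄}  = ᶜ of {ω₂}
  {ω₂, ω₃, ω₄}  = {ω₃, ω₄} ∪ {ω₂}
  |family| = 10
Step 2: 3 new —
  {ω₁}  = ᶜ of {ω₂, ω₃, ω₄}
  {ω₁, ω₄}  = ᶜ of {ω₂, ω₃}
  {ω₁, ω₂, ω₃}  = {ω₁, ω₂} ∪ {ω₃}
  |family| = 13
Step 3: +2 →
  {ω₄}  = ᶜ of {ω₁, ω₂, ω₃}
  {ω₁, ω₃}  = {ω₃} ∪ {ω₁}
  |family| = 15
Step 4 adds 1:
  {ω₂, ω₄}  = ᶜ of {ω₁, ω₃}
  |family| = 16
Step 5: closed — nothing new.

|σ(ℰ)| = 16.  σ(ℰ) = { ∅, {ω₁}, {ω₂}, {ω₃}, {ω₄}, {ω₁, ω₂}, {ω₁, ω₃}, {ω₁, ω₄}, {ω₂, ω₃}, {ω₂, ω₄}, {ω₃, ω₄}, {ω₁, ω₂, ω₃}, {ω₁, ω₂, ω₄}, {ω₁, ω₃, ω₄}, {ω₂, ω₃, ω₄}, Ω }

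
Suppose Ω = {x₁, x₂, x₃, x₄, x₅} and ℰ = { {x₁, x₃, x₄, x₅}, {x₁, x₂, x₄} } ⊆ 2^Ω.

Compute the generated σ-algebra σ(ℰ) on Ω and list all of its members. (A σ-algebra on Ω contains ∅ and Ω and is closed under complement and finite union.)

Take S₀ = ℰ ∪ {∅, Ω} = { {}, {x₁, x₂, x₄}, {x₁, x₃, x₄, x₅}, Ω }.
Step 1 (2 new):
  {x₂}  = ᶜ of {x₁, x₃, x₄, x₅}
  {x₃, x₅}  = ᶜ of {x₁, x₂, x₄}
  (now 6)
Step 2. New:
  {x₂, x₃, x₅}  = {x₃, x₅} ∪ {x₂}
  (now 7)
Step 3: 1 new —
  {x₁, x₄}  = ᶜ of {x₂, x₃, x₅}
  (now 8)
Step 4 adds nothing — fixpoint reached.

Therefore σ(ℰ) = { {}, {x₂}, {x₁, x₄}, {x₃, x₅}, {x₁, x₂, x₄}, {x₂, x₃, x₅}, {x₁, x₃, x₄, x₅}, Ω } (|σ(ℰ)| = 8).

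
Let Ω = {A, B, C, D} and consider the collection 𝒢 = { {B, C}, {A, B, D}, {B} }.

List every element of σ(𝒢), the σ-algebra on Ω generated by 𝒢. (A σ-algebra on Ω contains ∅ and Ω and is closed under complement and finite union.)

Initial family (5 sets): { {}, {B}, {B, C}, {A, B, D}, Ω }.
Step 1 (3 new):
  {C}  = {A, B, D}ᶜ
  {A, D}  = {B, C}ᶜ
  {A, C, D}  = {B}ᶜ
  (now 8)
Step 2: closed — nothing new.

Hence σ(𝒢) has 8 members: { {}, {B}, {C}, {A, D}, {B, C}, {A, B, D}, {A, C, D}, Ω }.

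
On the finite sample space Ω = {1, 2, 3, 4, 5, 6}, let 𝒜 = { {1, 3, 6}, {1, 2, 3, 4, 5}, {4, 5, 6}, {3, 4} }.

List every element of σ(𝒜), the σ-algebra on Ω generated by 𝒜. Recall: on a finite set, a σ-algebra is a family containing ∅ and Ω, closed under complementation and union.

Seed the family with 𝒜 together with ∅ and Ω: { {}, {3, 4}, {1, 3, 6}, {4, 5, 6}, {1, 2, 3, 4, 5}, Ω }.
Pass 1: +7 →
  {6}  = {1, 2, 3, 4, 5}ᶜ
  {1, 2, 3}  = {4, 5, 6}ᶜ
  {2, 4, 5}  = {1, 3, 6}ᶜ
  {1, 2, 5, 6}  = {3, 4}ᶜ
  {1, 3, 4, 6}  = {3, 4} ∪ {1, 3, 6}
  {3, 4, 5, 6}  = {3, 4} ∪ {4, 5, 6}
  {1, 3, 4, 5, 6}  = {1, 3, 6} ∪ {4, 5, 6}
  — 13 sets.
Pass 2. New:
  {2}  = {1, 3, 4, 5, 6}ᶜ
  {1, 2}  = {3, 4, 5, 6}ᶜ
  {2, 5}  = {1, 3, 4, 6}ᶜ
  {3, 4, 6}  = {3, 4} ∪ {6}
  {1, 2, 3, 4}  = {3, 4} ∪ {1, 2, 3}
  {1, 2, 3, 6}  = {1, 2, 3} ∪ {1, 3, 6}
  {2, 3, 4, 5}  = {3, 4} ∪ {2, 4, 5}
  {2, 4, 5, 6}  = {6} ∪ {2, 4, 5}
  {1, 2, 3, 4, 6}  = {1, 2, 3} ∪ {1, 3, 4, 6}
  {1, 2, 3, 5, 6}  = {1, 2, 3} ∪ {1, 2, 5, 6}
  {1, 2, 4, 5, 6}  = {4, 5, 6} ∪ {1, 2, 5, 6}
  {2, 3, 4, 5, 6}  = {3, 4, 5, 6} ∪ {2, 4, 5}
  — 25 sets.
Pass 3 (16 new):
  {1}  = {2, 3, 4, 5, 6}ᶜ
  {3}  = {1, 2, 4, 5, 6}ᶜ
  {4}  = {1, 2, 3, 5, 6}ᶜ
  {5}  = {1, 2, 3, 4, 6}ᶜ
  {1, 3}  = {2, 4, 5, 6}ᶜ
  {1, 6}  = {2, 3, 4, 5}ᶜ
  {2, 6}  = {2} ∪ {6}
  {4, 5}  = {1, 2, 3, 6}ᶜ
  {5, 6}  = {1, 2, 3, 4}ᶜ
  {1, 2, 5}  = {3, 4, 6}ᶜ
  {1, 2, 6}  = {1, 2} ∪ {6}
  {2, 3, 4}  = {3, 4} ∪ {2}
  {2, 5, 6}  = {2, 5} ∪ {6}
  {1, 2, 3, 5}  = {2, 5} ∪ {1, 2, 3}
  {1, 2, 4, 5}  = {2, 4, 5} ∪ {1, 2}
  {2, 3, 4, 6}  = {2} ∪ {3, 4, 6}
  — 41 sets.
Pass 4: +23 →
  {1, 4}  = {4} ∪ {1}
  {1, 5}  = {2, 3, 4, 6}ᶜ
  {2, 3}  = {2} ∪ {3}
  {2, 4}  = {2} ∪ {4}
  {3, 5}  = {3} ∪ {5}
  {3, 6}  = {1, 2, 4, 5}ᶜ
  {4, 6}  = {1, 2, 3, 5}ᶜ
  {1, 2, 4}  = {1, 2} ∪ {4}
  {1, 3, 4}  = {2, 5, 6}ᶜ
  {1, 3, 5}  = {1, 3} ∪ {5}
  {1, 4, 5}  = {4, 5} ∪ {1}
  {1, 4, 6}  = {1, 6} ∪ {4}
  {1, 5, 6}  = {2, 3, 4}ᶜ
  {2, 3, 5}  = {3} ∪ {2, 5}
  {2, 3, 6}  = {2, 6} ∪ {3}
  {2, 4, 6}  = {2, 6} ∪ {4}
  {3, 4, 5}  = {1, 2, 6}ᶜ
  {3, 5, 6}  = {3} ∪ {5, 6}
  {1, 2, 4, 6}  = {4} ∪ {1, 2, 6}
  {1, 3, 4, 5}  = {2, 6}ᶜ
  {1, 3, 5, 6}  = {1, 3, 6} ∪ {5, 6}
  {1, 4, 5, 6}  = {1, 6} ∪ {4, 5}
  {2, 3, 5, 6}  = {3} ∪ {2, 5, 6}
  — 64 sets.
Pass 5: stable.

|σ(𝒜)| = 64.  σ(𝒜) = { {}, {1}, {2}, {3}, {4}, {5}, {6}, {1, 2}, {1, 3}, {1, 4}, {1, 5}, {1, 6}, {2, 3}, {2, 4}, {2, 5}, {2, 6}, {3, 4}, {3, 5}, {3, 6}, {4, 5}, {4, 6}, {5, 6}, {1, 2, 3}, {1, 2, 4}, {1, 2, 5}, {1, 2, 6}, {1, 3, 4}, {1, 3, 5}, {1, 3, 6}, {1, 4, 5}, {1, 4, 6}, {1, 5, 6}, {2, 3, 4}, {2, 3, 5}, {2, 3, 6}, {2, 4, 5}, {2, 4, 6}, {2, 5, 6}, {3, 4, 5}, {3, 4, 6}, {3, 5, 6}, {4, 5, 6}, {1, 2, 3, 4}, {1, 2, 3, 5}, {1, 2, 3, 6}, {1, 2, 4, 5}, {1, 2, 4, 6}, {1, 2, 5, 6}, {1, 3, 4, 5}, {1, 3, 4, 6}, {1, 3, 5, 6}, {1, 4, 5, 6}, {2, 3, 4, 5}, {2, 3, 4, 6}, {2, 3, 5, 6}, {2, 4, 5, 6}, {3, 4, 5, 6}, {1, 2, 3, 4, 5}, {1, 2, 3, 4, 6}, {1, 2, 3, 5, 6}, {1, 2, 4, 5, 6}, {1, 3, 4, 5, 6}, {2, 3, 4, 5, 6}, Ω }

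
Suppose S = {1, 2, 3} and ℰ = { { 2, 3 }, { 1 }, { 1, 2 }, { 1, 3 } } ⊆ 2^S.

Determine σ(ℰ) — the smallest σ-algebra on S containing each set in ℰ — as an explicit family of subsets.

σ(ℰ) = { {}, { 1 }, { 2 }, { 3 }, { 1, 2 }, { 1, 3 }, { 2, 3 }, S }

Derivation:
Start: ℰ ∪ {∅, S} = { {}, { 1 }, { 1, 2 }, { 1, 3 }, { 2, 3 }, S }.
Pass 1 adds 2:
  { 2 }  = ᶜ of { 1, 3 }
  { 3 }  = ᶜ of { 1, 2 }
  [8 total]
Pass 2: stable.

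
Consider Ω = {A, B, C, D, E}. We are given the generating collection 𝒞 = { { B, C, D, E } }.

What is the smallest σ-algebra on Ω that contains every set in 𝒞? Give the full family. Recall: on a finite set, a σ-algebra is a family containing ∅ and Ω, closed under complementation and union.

σ(𝒞) = { {}, { A }, { B, C, D, E }, Ω }

Check:
Take S₀ = 𝒞 ∪ {∅, Ω} = { {}, { B, C, D, E }, Ω }.
Round 1: +1 →
  { A }  = Ω∖{ B, C, D, E }
  — 4 sets.
After Round 2 the family is unchanged; done.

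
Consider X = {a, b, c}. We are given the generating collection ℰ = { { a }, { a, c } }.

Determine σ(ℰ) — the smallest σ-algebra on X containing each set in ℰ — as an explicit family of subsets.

Initial family (4 sets): { {}, { a }, { a, c }, X }.
Round 1: +2 →
  { b }  = { a, c }ᶜ
  { b, c }  = { a }ᶜ
  (now 6)
Round 2: +1 →
  { a, b }  = { b } ∪ { a }
  (now 7)
Round 3. New:
  { c }  = { a, b }ᶜ
  (now 8)
Round 4: no new sets; the family is a σ-algebra.

|σ(ℰ)| = 8.  σ(ℰ) = { {}, { a }, { b }, { c }, { a, b }, { a, c }, { b, c }, X }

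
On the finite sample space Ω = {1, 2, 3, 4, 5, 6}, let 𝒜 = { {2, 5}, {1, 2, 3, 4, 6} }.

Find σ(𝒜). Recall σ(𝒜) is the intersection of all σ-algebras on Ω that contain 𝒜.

Seed the family with 𝒜 together with ∅ and Ω: { {}, {2, 5}, {1, 2, 3, 4, 6}, Ω }.
Round 1 (2 new):
  {5}  = Ω∖{1, 2, 3, 4, 6}
  {1, 3, 4, 6}  = Ω∖{2, 5}
  — 6 sets.
Round 2 (1 new):
  {1, 3, 4, 5, 6}  = {1, 3, 4, 6} ∪ {5}
  — 7 sets.
Round 3 (1 new):
  {2}  = Ω∖{1, 3, 4, 5, 6}
  — 8 sets.
Round 4 adds nothing — fixpoint reached.

σ(𝒜) = { {}, {2}, {5}, {2, 5}, {1, 3, 4, 6}, {1, 2, 3, 4, 6}, {1, 3, 4, 5, 6}, Ω }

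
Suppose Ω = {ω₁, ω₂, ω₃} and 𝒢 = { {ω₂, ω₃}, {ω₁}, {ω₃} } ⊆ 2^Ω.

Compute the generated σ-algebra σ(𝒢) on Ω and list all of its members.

Answer: σ(𝒢) = { ∅, {ω₁}, {ω₂}, {ω₃}, {ω₁, ω₂}, {ω₁, ω₃}, {ω₂, ω₃}, Ω }

Trace:
Begin from { ∅, {ω₁}, {ω₃}, {ω₂, ω₃}, Ω } (that is, 𝒢 plus ∅ and Ω).
Round 1 (2 new):
  {ω₁, ω₂}  = {ω₃}ᶜ
  {ω₁, ω₃}  = {ω₃} ∪ {ω₁}
  |family| = 7
Round 2 (1 new):
  {ω₂}  = {ω₁, ω₃}ᶜ
  |family| = 8
Round 3: already closed under ᶜ and ∪.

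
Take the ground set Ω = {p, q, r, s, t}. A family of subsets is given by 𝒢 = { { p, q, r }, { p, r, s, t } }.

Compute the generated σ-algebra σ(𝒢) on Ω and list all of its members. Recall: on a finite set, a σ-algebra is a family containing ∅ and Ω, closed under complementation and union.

σ(𝒢) = { {}, { q }, { p, r }, { s, t }, { p, q, r }, { q, s, t }, { p, r, s, t }, Ω }

Trace:
Initial family (4 sets): { {}, { p, q, r }, { p, r, s, t }, Ω }.
Step 1 adds 2:
  { q }  = { p, r, s, t }ᶜ
  { s, t }  = { p, q, r }ᶜ
  |family| = 6
Step 2 (1 new):
  { q, s, t }  = { s, t } ∪ { q }
  |family| = 7
Step 3. New:
  { p, r }  = { q, s, t }ᶜ
  |family| = 8
After Step 4 the family is unchanged; done.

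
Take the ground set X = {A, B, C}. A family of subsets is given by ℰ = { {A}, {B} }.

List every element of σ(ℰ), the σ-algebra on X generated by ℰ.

Start: ℰ ∪ {∅, X} = { {}, {A}, {B}, X }.
Pass 1: +3 →
  {A, B}  = {A} ∪ {B}
  {A, C}  = complement {B}
  {B, C}  = complement {A}
  — 7 sets.
Pass 2: +1 →
  {C}  = complement {A, B}
  — 8 sets.
Pass 3: no new sets; the family is a σ-algebra.

Therefore σ(ℰ) = { {}, {A}, {B}, {C}, {A, B}, {A, C}, {B, C}, X } (|σ(ℰ)| = 8).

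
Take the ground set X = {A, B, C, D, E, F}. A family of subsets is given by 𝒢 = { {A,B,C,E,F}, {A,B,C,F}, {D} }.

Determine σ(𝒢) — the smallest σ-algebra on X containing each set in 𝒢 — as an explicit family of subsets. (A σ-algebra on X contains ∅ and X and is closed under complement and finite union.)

Start: 𝒢 ∪ {∅, X} = { {}, {D}, {A,B,C,F}, {A,B,C,E,F}, X }.
Iteration 1: 2 new —
  {D,E}  = X∖{A,B,C,F}
  {A,B,C,D,F}  = {D} ∪ {A,B,C,F}
  [7 total]
Iteration 2: +1 →
  {E}  = X∖{A,B,C,D,F}
  [8 total]
Iteration 3: no new sets; the family is a σ-algebra.

Therefore σ(𝒢) = { {}, {D}, {E}, {D,E}, {A,B,C,F}, {A,B,C,D,F}, {A,B,C,E,F}, X } (|σ(𝒢)| = 8).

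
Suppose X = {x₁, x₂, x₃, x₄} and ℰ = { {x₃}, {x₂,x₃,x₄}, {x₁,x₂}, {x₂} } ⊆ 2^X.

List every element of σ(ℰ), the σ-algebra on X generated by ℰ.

Initial family (6 sets): { ∅, {x₂}, {x₃}, {x₁,x₂}, {x₂,x₃,x₄}, X }.
Iteration 1. New:
  {x₁}  = {x₂,x₃,x₄}ᶜ
  {x₂,x₃}  = {x₃} ∪ {x₂}
  {x₃,x₄}  = {x₁,x₂}ᶜ
  {x₁,x₂,x₃}  = {x₃} ∪ {x₁,x₂}
  {x₁,x₂,x₄}  = {x₃}ᶜ
  {x₁,x₃,x₄}  = {x₂}ᶜ
  (now 12)
Iteration 2 (3 new):
  {x₄}  = {x₁,x₂,x₃}ᶜ
  {x₁,x₃}  = {x₃} ∪ {x₁}
  {x₁,x₄}  = {x₂,x₃}ᶜ
  (now 15)
Iteration 3 adds 1:
  {x₂,x₄}  = {x₁,x₃}ᶜ
  (now 16)
Iteration 4: stable.

Hence σ(ℰ) has 16 members: { ∅, {x₁}, {x₂}, {x₃}, {x₄}, {x₁,x₂}, {x₁,x₃}, {x₁,x₄}, {x₂,x₃}, {x₂,x₄}, {x₃,x₄}, {x₁,x₂,x₃}, {x₁,x₂,x₄}, {x₁,x₃,x₄}, {x₂,x₃,x₄}, X }.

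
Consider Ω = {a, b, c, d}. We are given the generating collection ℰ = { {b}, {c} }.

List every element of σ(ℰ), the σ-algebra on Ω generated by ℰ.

Initial family (4 sets): { ∅, {b}, {c}, Ω }.
Step 1 adds 3:
  {b,c}  = {c} ∪ {b}
  {a,b,d}  = complement {c}
  {a,c,d}  = complement {b}
  [7 total]
Step 2: 1 new —
  {a,d}  = complement {b,c}
  [8 total]
Step 3: stable.

σ(ℰ) = { ∅, {b}, {c}, {a,d}, {b,c}, {a,b,d}, {a,c,d}, Ω }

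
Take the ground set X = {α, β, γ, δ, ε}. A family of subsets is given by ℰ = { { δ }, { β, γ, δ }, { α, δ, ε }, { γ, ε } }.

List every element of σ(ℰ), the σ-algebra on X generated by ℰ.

Seed the family with ℰ together with ∅ and X: { {}, { δ }, { γ, ε }, { α, δ, ε }, { β, γ, δ }, X }.
Step 1 adds 7:
  { α, ε }  = ᶜ of { β, γ, δ }
  { β, γ }  = ᶜ of { α, δ, ε }
  { α, β, δ }  = ᶜ of { γ, ε }
  { γ, δ, ε }  = { δ } ∪ { γ, ε }
  { α, β, γ, ε }  = ᶜ of { δ }
  { α, γ, δ, ε }  = { α, δ, ε } ∪ { γ, ε }
  { β, γ, δ, ε }  = { β, γ, δ } ∪ { γ, ε }
  |family| = 13
Step 2. New:
  { α }  = ᶜ of { β, γ, δ, ε }
  { β }  = ᶜ of { α, γ, δ, ε }
  { α, β }  = ᶜ of { γ, δ, ε }
  { α, γ, ε }  = { α, ε } ∪ { γ, ε }
  { β, γ, ε }  = { β, γ } ∪ { γ, ε }
  { α, β, γ, δ }  = { β, γ, δ } ∪ { α, β, δ }
  { α, β, δ, ε }  = { α, δ, ε } ∪ { α, β, δ }
  |family| = 20
Step 3: 6 new —
  { γ }  = ᶜ of { α, β, δ, ε }
  { ε }  = ᶜ of { α, β, γ, δ }
  { α, δ }  = ᶜ of { β, γ, ε }
  { β, δ }  = ᶜ of { α, γ, ε }
  { α, β, γ }  = { α, β } ∪ { β, γ }
  { α, β, ε }  = { β } ∪ { α, ε }
  |family| = 26
Step 4 adds 6:
  { α, γ }  = { γ } ∪ { α }
  { β, ε }  = { β } ∪ { ε }
  { γ, δ }  = ᶜ of { α, β, ε }
  { δ, ε }  = ᶜ of { α, β, γ }
  { α, γ, δ }  = { γ } ∪ { α, δ }
  { β, δ, ε }  = { ε } ∪ { β, δ }
  |family| = 32
Step 5 adds nothing — fixpoint reached.

Therefore σ(ℰ) = { {}, { α }, { β }, { γ }, { δ }, { ε }, { α, β }, { α, γ }, { α, δ }, { α, ε }, { β, γ }, { β, δ }, { β, ε }, { γ, δ }, { γ, ε }, { δ, ε }, { α, β, γ }, { α, β, δ }, { α, β, ε }, { α, γ, δ }, { α, γ, ε }, { α, δ, ε }, { β, γ, δ }, { β, γ, ε }, { β, δ, ε }, { γ, δ, ε }, { α, β, γ, δ }, { α, β, γ, ε }, { α, β, δ, ε }, { α, γ, δ, ε }, { β, γ, δ, ε }, X } (|σ(ℰ)| = 32).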